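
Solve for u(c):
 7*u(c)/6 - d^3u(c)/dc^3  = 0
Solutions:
 u(c) = C3*exp(6^(2/3)*7^(1/3)*c/6) + (C1*sin(2^(2/3)*3^(1/6)*7^(1/3)*c/4) + C2*cos(2^(2/3)*3^(1/6)*7^(1/3)*c/4))*exp(-6^(2/3)*7^(1/3)*c/12)


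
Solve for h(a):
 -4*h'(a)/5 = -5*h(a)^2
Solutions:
 h(a) = -4/(C1 + 25*a)


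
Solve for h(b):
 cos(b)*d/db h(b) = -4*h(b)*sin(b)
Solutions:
 h(b) = C1*cos(b)^4


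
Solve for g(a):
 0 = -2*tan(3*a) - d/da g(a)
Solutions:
 g(a) = C1 + 2*log(cos(3*a))/3


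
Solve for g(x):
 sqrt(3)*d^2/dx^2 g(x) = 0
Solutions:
 g(x) = C1 + C2*x


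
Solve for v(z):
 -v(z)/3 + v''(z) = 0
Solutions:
 v(z) = C1*exp(-sqrt(3)*z/3) + C2*exp(sqrt(3)*z/3)


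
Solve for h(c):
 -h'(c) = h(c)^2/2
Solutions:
 h(c) = 2/(C1 + c)


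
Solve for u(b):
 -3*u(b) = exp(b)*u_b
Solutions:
 u(b) = C1*exp(3*exp(-b))


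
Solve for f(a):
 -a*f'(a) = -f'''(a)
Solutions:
 f(a) = C1 + Integral(C2*airyai(a) + C3*airybi(a), a)


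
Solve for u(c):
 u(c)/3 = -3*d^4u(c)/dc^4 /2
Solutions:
 u(c) = (C1*sin(2^(3/4)*sqrt(3)*c/6) + C2*cos(2^(3/4)*sqrt(3)*c/6))*exp(-2^(3/4)*sqrt(3)*c/6) + (C3*sin(2^(3/4)*sqrt(3)*c/6) + C4*cos(2^(3/4)*sqrt(3)*c/6))*exp(2^(3/4)*sqrt(3)*c/6)


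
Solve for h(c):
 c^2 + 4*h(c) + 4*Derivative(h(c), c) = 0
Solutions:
 h(c) = C1*exp(-c) - c^2/4 + c/2 - 1/2


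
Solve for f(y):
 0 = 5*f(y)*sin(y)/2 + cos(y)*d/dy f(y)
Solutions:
 f(y) = C1*cos(y)^(5/2)


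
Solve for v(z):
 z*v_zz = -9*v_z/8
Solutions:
 v(z) = C1 + C2/z^(1/8)


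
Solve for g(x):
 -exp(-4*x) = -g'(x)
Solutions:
 g(x) = C1 - exp(-4*x)/4


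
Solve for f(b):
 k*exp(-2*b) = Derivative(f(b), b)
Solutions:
 f(b) = C1 - k*exp(-2*b)/2


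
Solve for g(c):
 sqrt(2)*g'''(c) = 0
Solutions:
 g(c) = C1 + C2*c + C3*c^2


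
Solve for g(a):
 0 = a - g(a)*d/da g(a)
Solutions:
 g(a) = -sqrt(C1 + a^2)
 g(a) = sqrt(C1 + a^2)


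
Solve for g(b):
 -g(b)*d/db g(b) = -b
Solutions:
 g(b) = -sqrt(C1 + b^2)
 g(b) = sqrt(C1 + b^2)


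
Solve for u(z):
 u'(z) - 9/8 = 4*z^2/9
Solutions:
 u(z) = C1 + 4*z^3/27 + 9*z/8


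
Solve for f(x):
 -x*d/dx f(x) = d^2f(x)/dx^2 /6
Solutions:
 f(x) = C1 + C2*erf(sqrt(3)*x)


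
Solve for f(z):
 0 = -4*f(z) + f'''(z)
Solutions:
 f(z) = C3*exp(2^(2/3)*z) + (C1*sin(2^(2/3)*sqrt(3)*z/2) + C2*cos(2^(2/3)*sqrt(3)*z/2))*exp(-2^(2/3)*z/2)


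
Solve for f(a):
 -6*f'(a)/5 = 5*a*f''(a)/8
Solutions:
 f(a) = C1 + C2/a^(23/25)


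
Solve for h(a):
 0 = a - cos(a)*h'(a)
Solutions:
 h(a) = C1 + Integral(a/cos(a), a)


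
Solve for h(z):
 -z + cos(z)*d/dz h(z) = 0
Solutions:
 h(z) = C1 + Integral(z/cos(z), z)


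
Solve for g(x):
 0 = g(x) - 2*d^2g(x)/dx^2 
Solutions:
 g(x) = C1*exp(-sqrt(2)*x/2) + C2*exp(sqrt(2)*x/2)


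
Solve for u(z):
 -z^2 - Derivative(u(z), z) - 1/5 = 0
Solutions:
 u(z) = C1 - z^3/3 - z/5


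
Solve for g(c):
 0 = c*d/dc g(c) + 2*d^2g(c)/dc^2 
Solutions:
 g(c) = C1 + C2*erf(c/2)


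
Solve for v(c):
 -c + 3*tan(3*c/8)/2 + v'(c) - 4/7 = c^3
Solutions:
 v(c) = C1 + c^4/4 + c^2/2 + 4*c/7 + 4*log(cos(3*c/8))


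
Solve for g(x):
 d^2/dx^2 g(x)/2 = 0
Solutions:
 g(x) = C1 + C2*x


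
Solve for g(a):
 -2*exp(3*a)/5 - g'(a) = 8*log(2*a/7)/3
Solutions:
 g(a) = C1 - 8*a*log(a)/3 + 8*a*(-log(2) + 1 + log(7))/3 - 2*exp(3*a)/15


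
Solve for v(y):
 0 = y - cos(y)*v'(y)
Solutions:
 v(y) = C1 + Integral(y/cos(y), y)


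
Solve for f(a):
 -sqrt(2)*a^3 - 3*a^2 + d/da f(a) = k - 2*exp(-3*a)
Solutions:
 f(a) = C1 + sqrt(2)*a^4/4 + a^3 + a*k + 2*exp(-3*a)/3


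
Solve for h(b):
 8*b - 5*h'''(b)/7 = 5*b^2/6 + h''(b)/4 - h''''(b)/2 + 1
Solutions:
 h(b) = C1 + C2*b + C3*exp(b*(10 - 3*sqrt(22))/14) + C4*exp(b*(10 + 3*sqrt(22))/14) - 5*b^4/18 + 536*b^3/63 - 3998*b^2/49


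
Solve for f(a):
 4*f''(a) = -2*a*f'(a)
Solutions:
 f(a) = C1 + C2*erf(a/2)


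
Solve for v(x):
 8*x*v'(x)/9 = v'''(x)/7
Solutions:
 v(x) = C1 + Integral(C2*airyai(2*21^(1/3)*x/3) + C3*airybi(2*21^(1/3)*x/3), x)


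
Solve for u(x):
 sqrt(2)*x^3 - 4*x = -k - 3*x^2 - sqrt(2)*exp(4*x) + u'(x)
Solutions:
 u(x) = C1 + k*x + sqrt(2)*x^4/4 + x^3 - 2*x^2 + sqrt(2)*exp(4*x)/4


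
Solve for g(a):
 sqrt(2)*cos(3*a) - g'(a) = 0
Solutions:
 g(a) = C1 + sqrt(2)*sin(3*a)/3


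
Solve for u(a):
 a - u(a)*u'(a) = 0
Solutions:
 u(a) = -sqrt(C1 + a^2)
 u(a) = sqrt(C1 + a^2)


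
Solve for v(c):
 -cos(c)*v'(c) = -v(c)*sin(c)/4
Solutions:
 v(c) = C1/cos(c)^(1/4)


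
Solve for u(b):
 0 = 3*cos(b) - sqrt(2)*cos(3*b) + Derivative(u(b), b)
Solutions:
 u(b) = C1 - 3*sin(b) + sqrt(2)*sin(3*b)/3


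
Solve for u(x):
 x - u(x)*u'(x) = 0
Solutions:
 u(x) = -sqrt(C1 + x^2)
 u(x) = sqrt(C1 + x^2)


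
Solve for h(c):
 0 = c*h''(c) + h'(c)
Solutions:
 h(c) = C1 + C2*log(c)


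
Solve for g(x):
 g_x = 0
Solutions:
 g(x) = C1


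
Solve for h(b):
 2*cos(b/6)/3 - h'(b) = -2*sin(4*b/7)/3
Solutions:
 h(b) = C1 + 4*sin(b/6) - 7*cos(4*b/7)/6


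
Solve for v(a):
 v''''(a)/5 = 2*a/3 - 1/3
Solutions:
 v(a) = C1 + C2*a + C3*a^2 + C4*a^3 + a^5/36 - 5*a^4/72


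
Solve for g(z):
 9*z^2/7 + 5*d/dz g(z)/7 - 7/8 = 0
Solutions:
 g(z) = C1 - 3*z^3/5 + 49*z/40


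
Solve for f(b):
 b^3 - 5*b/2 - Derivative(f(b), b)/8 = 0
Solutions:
 f(b) = C1 + 2*b^4 - 10*b^2


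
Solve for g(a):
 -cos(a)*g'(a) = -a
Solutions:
 g(a) = C1 + Integral(a/cos(a), a)


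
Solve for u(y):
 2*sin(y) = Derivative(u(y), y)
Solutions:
 u(y) = C1 - 2*cos(y)


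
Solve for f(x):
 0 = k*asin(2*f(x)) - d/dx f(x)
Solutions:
 Integral(1/asin(2*_y), (_y, f(x))) = C1 + k*x


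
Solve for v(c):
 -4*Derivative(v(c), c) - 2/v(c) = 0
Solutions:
 v(c) = -sqrt(C1 - c)
 v(c) = sqrt(C1 - c)


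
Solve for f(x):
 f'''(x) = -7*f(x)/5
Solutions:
 f(x) = C3*exp(-5^(2/3)*7^(1/3)*x/5) + (C1*sin(sqrt(3)*5^(2/3)*7^(1/3)*x/10) + C2*cos(sqrt(3)*5^(2/3)*7^(1/3)*x/10))*exp(5^(2/3)*7^(1/3)*x/10)


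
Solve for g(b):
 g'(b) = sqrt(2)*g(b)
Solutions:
 g(b) = C1*exp(sqrt(2)*b)


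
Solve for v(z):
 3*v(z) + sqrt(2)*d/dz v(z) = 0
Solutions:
 v(z) = C1*exp(-3*sqrt(2)*z/2)


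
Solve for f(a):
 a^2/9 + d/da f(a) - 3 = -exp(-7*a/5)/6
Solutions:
 f(a) = C1 - a^3/27 + 3*a + 5*exp(-7*a/5)/42


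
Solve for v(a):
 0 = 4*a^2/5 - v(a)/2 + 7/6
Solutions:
 v(a) = 8*a^2/5 + 7/3


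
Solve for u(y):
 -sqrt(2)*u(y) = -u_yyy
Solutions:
 u(y) = C3*exp(2^(1/6)*y) + (C1*sin(2^(1/6)*sqrt(3)*y/2) + C2*cos(2^(1/6)*sqrt(3)*y/2))*exp(-2^(1/6)*y/2)


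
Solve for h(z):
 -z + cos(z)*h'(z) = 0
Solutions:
 h(z) = C1 + Integral(z/cos(z), z)


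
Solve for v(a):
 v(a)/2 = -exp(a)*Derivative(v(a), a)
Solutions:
 v(a) = C1*exp(exp(-a)/2)


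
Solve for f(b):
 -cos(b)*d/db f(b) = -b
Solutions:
 f(b) = C1 + Integral(b/cos(b), b)


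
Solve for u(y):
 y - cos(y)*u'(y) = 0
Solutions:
 u(y) = C1 + Integral(y/cos(y), y)


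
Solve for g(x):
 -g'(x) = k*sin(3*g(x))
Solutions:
 g(x) = -acos((-C1 - exp(6*k*x))/(C1 - exp(6*k*x)))/3 + 2*pi/3
 g(x) = acos((-C1 - exp(6*k*x))/(C1 - exp(6*k*x)))/3


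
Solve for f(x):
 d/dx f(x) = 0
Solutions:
 f(x) = C1


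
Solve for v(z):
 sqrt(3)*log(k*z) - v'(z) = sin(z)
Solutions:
 v(z) = C1 + sqrt(3)*z*(log(k*z) - 1) + cos(z)


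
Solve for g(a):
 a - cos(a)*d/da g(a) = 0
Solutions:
 g(a) = C1 + Integral(a/cos(a), a)


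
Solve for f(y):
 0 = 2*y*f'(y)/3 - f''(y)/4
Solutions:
 f(y) = C1 + C2*erfi(2*sqrt(3)*y/3)


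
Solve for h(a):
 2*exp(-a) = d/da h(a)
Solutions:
 h(a) = C1 - 2*exp(-a)


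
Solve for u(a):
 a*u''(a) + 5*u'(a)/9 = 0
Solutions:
 u(a) = C1 + C2*a^(4/9)


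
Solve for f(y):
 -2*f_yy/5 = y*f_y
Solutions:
 f(y) = C1 + C2*erf(sqrt(5)*y/2)


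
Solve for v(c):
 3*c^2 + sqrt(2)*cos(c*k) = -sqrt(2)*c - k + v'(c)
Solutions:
 v(c) = C1 + c^3 + sqrt(2)*c^2/2 + c*k + sqrt(2)*sin(c*k)/k


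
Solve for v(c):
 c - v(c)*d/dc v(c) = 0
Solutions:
 v(c) = -sqrt(C1 + c^2)
 v(c) = sqrt(C1 + c^2)


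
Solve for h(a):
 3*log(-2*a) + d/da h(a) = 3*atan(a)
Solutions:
 h(a) = C1 - 3*a*log(-a) + 3*a*atan(a) - 3*a*log(2) + 3*a - 3*log(a^2 + 1)/2


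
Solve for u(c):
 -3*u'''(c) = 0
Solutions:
 u(c) = C1 + C2*c + C3*c^2


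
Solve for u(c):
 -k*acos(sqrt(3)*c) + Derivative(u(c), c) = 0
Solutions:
 u(c) = C1 + k*(c*acos(sqrt(3)*c) - sqrt(3)*sqrt(1 - 3*c^2)/3)


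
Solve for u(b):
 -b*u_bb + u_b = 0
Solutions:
 u(b) = C1 + C2*b^2


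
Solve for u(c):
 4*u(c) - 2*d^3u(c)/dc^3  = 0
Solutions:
 u(c) = C3*exp(2^(1/3)*c) + (C1*sin(2^(1/3)*sqrt(3)*c/2) + C2*cos(2^(1/3)*sqrt(3)*c/2))*exp(-2^(1/3)*c/2)


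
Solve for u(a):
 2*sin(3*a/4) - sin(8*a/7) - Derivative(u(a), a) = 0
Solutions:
 u(a) = C1 - 8*cos(3*a/4)/3 + 7*cos(8*a/7)/8


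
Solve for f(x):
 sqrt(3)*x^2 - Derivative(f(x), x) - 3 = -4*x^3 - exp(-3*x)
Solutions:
 f(x) = C1 + x^4 + sqrt(3)*x^3/3 - 3*x - exp(-3*x)/3


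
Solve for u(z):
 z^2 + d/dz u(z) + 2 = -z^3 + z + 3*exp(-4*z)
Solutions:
 u(z) = C1 - z^4/4 - z^3/3 + z^2/2 - 2*z - 3*exp(-4*z)/4


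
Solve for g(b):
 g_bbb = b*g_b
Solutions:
 g(b) = C1 + Integral(C2*airyai(b) + C3*airybi(b), b)


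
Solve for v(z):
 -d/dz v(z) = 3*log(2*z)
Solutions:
 v(z) = C1 - 3*z*log(z) - z*log(8) + 3*z


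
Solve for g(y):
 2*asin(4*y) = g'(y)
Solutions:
 g(y) = C1 + 2*y*asin(4*y) + sqrt(1 - 16*y^2)/2


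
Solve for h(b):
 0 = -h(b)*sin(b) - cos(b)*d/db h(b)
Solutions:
 h(b) = C1*cos(b)


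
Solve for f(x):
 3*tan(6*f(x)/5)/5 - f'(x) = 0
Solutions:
 f(x) = -5*asin(C1*exp(18*x/25))/6 + 5*pi/6
 f(x) = 5*asin(C1*exp(18*x/25))/6


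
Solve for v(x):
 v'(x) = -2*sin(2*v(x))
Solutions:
 v(x) = pi - acos((-C1 - exp(8*x))/(C1 - exp(8*x)))/2
 v(x) = acos((-C1 - exp(8*x))/(C1 - exp(8*x)))/2


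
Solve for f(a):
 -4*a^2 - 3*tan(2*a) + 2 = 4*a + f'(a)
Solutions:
 f(a) = C1 - 4*a^3/3 - 2*a^2 + 2*a + 3*log(cos(2*a))/2


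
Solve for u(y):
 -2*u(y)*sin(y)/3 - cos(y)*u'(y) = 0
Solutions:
 u(y) = C1*cos(y)^(2/3)


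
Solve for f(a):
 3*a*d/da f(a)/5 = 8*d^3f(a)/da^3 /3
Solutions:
 f(a) = C1 + Integral(C2*airyai(15^(2/3)*a/10) + C3*airybi(15^(2/3)*a/10), a)


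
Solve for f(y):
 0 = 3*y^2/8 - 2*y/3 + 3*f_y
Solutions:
 f(y) = C1 - y^3/24 + y^2/9


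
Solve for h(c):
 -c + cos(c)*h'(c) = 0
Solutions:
 h(c) = C1 + Integral(c/cos(c), c)


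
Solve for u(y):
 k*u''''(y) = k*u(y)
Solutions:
 u(y) = C1*exp(-y) + C2*exp(y) + C3*sin(y) + C4*cos(y)


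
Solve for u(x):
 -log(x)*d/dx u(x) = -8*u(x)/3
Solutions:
 u(x) = C1*exp(8*li(x)/3)


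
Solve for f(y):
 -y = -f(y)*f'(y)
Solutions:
 f(y) = -sqrt(C1 + y^2)
 f(y) = sqrt(C1 + y^2)


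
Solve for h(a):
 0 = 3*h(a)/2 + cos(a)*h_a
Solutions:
 h(a) = C1*(sin(a) - 1)^(3/4)/(sin(a) + 1)^(3/4)


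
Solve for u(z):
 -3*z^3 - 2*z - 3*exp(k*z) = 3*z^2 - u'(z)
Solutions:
 u(z) = C1 + 3*z^4/4 + z^3 + z^2 + 3*exp(k*z)/k


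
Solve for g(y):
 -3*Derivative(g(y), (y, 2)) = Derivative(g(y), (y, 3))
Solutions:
 g(y) = C1 + C2*y + C3*exp(-3*y)


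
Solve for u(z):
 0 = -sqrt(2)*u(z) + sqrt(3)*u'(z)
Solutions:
 u(z) = C1*exp(sqrt(6)*z/3)


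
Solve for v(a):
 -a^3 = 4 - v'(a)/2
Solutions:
 v(a) = C1 + a^4/2 + 8*a


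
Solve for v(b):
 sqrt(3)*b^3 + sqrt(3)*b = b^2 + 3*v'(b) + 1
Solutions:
 v(b) = C1 + sqrt(3)*b^4/12 - b^3/9 + sqrt(3)*b^2/6 - b/3


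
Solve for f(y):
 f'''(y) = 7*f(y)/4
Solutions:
 f(y) = C3*exp(14^(1/3)*y/2) + (C1*sin(14^(1/3)*sqrt(3)*y/4) + C2*cos(14^(1/3)*sqrt(3)*y/4))*exp(-14^(1/3)*y/4)


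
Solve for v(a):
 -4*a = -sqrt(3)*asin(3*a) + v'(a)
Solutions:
 v(a) = C1 - 2*a^2 + sqrt(3)*(a*asin(3*a) + sqrt(1 - 9*a^2)/3)


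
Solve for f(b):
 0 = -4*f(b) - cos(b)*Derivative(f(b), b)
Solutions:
 f(b) = C1*(sin(b)^2 - 2*sin(b) + 1)/(sin(b)^2 + 2*sin(b) + 1)


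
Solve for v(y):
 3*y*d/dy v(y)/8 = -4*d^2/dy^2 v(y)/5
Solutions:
 v(y) = C1 + C2*erf(sqrt(15)*y/8)


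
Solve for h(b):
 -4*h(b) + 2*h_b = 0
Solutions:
 h(b) = C1*exp(2*b)


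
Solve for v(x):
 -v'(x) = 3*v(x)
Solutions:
 v(x) = C1*exp(-3*x)


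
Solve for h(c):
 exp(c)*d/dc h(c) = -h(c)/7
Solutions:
 h(c) = C1*exp(exp(-c)/7)


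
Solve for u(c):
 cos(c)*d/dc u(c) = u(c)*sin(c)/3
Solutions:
 u(c) = C1/cos(c)^(1/3)


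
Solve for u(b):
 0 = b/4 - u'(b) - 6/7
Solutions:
 u(b) = C1 + b^2/8 - 6*b/7


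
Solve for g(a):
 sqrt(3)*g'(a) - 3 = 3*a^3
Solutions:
 g(a) = C1 + sqrt(3)*a^4/4 + sqrt(3)*a


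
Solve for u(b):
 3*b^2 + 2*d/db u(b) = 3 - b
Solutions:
 u(b) = C1 - b^3/2 - b^2/4 + 3*b/2


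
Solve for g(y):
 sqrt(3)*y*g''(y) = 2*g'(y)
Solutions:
 g(y) = C1 + C2*y^(1 + 2*sqrt(3)/3)


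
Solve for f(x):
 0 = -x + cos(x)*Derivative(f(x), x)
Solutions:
 f(x) = C1 + Integral(x/cos(x), x)


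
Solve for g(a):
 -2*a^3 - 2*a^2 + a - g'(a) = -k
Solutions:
 g(a) = C1 - a^4/2 - 2*a^3/3 + a^2/2 + a*k


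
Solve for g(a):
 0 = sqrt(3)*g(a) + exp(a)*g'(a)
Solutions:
 g(a) = C1*exp(sqrt(3)*exp(-a))


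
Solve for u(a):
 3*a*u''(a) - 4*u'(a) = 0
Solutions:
 u(a) = C1 + C2*a^(7/3)


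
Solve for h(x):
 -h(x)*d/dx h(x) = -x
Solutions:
 h(x) = -sqrt(C1 + x^2)
 h(x) = sqrt(C1 + x^2)


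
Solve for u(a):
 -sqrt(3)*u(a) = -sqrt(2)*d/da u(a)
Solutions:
 u(a) = C1*exp(sqrt(6)*a/2)


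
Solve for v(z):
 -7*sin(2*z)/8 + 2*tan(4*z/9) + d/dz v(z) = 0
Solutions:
 v(z) = C1 + 9*log(cos(4*z/9))/2 - 7*cos(2*z)/16


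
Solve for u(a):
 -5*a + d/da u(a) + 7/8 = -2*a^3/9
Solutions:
 u(a) = C1 - a^4/18 + 5*a^2/2 - 7*a/8


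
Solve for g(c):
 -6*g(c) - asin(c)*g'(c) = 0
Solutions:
 g(c) = C1*exp(-6*Integral(1/asin(c), c))


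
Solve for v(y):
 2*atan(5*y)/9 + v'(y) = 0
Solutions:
 v(y) = C1 - 2*y*atan(5*y)/9 + log(25*y^2 + 1)/45


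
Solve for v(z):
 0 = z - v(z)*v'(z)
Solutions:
 v(z) = -sqrt(C1 + z^2)
 v(z) = sqrt(C1 + z^2)


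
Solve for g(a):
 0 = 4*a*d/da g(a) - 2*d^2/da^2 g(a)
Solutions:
 g(a) = C1 + C2*erfi(a)


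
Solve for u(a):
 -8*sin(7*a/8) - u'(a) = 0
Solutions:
 u(a) = C1 + 64*cos(7*a/8)/7


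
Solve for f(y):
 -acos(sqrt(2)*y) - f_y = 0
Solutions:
 f(y) = C1 - y*acos(sqrt(2)*y) + sqrt(2)*sqrt(1 - 2*y^2)/2


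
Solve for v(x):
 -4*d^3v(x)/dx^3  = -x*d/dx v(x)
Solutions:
 v(x) = C1 + Integral(C2*airyai(2^(1/3)*x/2) + C3*airybi(2^(1/3)*x/2), x)


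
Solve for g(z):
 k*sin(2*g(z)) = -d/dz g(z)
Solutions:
 g(z) = pi - acos((-C1 - exp(4*k*z))/(C1 - exp(4*k*z)))/2
 g(z) = acos((-C1 - exp(4*k*z))/(C1 - exp(4*k*z)))/2


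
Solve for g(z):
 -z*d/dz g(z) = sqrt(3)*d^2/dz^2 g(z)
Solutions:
 g(z) = C1 + C2*erf(sqrt(2)*3^(3/4)*z/6)


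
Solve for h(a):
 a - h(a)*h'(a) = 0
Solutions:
 h(a) = -sqrt(C1 + a^2)
 h(a) = sqrt(C1 + a^2)


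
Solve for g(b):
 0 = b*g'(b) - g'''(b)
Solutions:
 g(b) = C1 + Integral(C2*airyai(b) + C3*airybi(b), b)


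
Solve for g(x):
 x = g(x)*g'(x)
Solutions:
 g(x) = -sqrt(C1 + x^2)
 g(x) = sqrt(C1 + x^2)


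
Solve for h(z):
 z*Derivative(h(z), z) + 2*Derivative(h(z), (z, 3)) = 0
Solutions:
 h(z) = C1 + Integral(C2*airyai(-2^(2/3)*z/2) + C3*airybi(-2^(2/3)*z/2), z)


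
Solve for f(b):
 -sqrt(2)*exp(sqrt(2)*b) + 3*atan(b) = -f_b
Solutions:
 f(b) = C1 - 3*b*atan(b) + exp(sqrt(2)*b) + 3*log(b^2 + 1)/2


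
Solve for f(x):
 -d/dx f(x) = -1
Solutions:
 f(x) = C1 + x


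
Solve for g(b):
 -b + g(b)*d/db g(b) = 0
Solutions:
 g(b) = -sqrt(C1 + b^2)
 g(b) = sqrt(C1 + b^2)


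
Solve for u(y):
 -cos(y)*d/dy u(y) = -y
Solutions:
 u(y) = C1 + Integral(y/cos(y), y)


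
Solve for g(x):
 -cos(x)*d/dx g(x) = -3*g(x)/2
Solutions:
 g(x) = C1*(sin(x) + 1)^(3/4)/(sin(x) - 1)^(3/4)


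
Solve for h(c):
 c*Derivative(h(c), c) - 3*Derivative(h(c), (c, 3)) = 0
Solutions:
 h(c) = C1 + Integral(C2*airyai(3^(2/3)*c/3) + C3*airybi(3^(2/3)*c/3), c)


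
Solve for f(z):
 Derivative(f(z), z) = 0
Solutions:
 f(z) = C1


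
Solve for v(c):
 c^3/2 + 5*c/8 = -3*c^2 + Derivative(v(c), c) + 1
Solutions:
 v(c) = C1 + c^4/8 + c^3 + 5*c^2/16 - c


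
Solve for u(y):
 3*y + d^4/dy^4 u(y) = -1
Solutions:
 u(y) = C1 + C2*y + C3*y^2 + C4*y^3 - y^5/40 - y^4/24


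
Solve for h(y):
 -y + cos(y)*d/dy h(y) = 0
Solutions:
 h(y) = C1 + Integral(y/cos(y), y)


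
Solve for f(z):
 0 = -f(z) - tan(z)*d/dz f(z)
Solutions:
 f(z) = C1/sin(z)


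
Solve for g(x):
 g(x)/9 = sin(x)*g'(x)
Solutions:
 g(x) = C1*(cos(x) - 1)^(1/18)/(cos(x) + 1)^(1/18)


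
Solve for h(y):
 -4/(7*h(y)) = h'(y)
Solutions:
 h(y) = -sqrt(C1 - 56*y)/7
 h(y) = sqrt(C1 - 56*y)/7


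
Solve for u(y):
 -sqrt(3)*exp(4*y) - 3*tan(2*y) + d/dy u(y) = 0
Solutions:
 u(y) = C1 + sqrt(3)*exp(4*y)/4 - 3*log(cos(2*y))/2


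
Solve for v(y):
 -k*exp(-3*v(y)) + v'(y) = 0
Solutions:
 v(y) = log(C1 + 3*k*y)/3
 v(y) = log((-3^(1/3) - 3^(5/6)*I)*(C1 + k*y)^(1/3)/2)
 v(y) = log((-3^(1/3) + 3^(5/6)*I)*(C1 + k*y)^(1/3)/2)


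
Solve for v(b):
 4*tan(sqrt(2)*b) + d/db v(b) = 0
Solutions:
 v(b) = C1 + 2*sqrt(2)*log(cos(sqrt(2)*b))


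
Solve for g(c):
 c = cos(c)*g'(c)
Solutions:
 g(c) = C1 + Integral(c/cos(c), c)


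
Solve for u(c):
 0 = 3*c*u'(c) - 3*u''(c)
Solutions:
 u(c) = C1 + C2*erfi(sqrt(2)*c/2)


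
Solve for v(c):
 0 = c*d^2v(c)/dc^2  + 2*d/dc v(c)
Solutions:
 v(c) = C1 + C2/c


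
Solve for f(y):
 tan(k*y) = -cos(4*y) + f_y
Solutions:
 f(y) = C1 + Piecewise((-log(cos(k*y))/k, Ne(k, 0)), (0, True)) + sin(4*y)/4


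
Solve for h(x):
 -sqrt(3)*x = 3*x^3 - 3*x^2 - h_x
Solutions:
 h(x) = C1 + 3*x^4/4 - x^3 + sqrt(3)*x^2/2


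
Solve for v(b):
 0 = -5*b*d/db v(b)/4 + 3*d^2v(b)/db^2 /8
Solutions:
 v(b) = C1 + C2*erfi(sqrt(15)*b/3)


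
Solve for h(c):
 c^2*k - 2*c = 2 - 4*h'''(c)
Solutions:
 h(c) = C1 + C2*c + C3*c^2 - c^5*k/240 + c^4/48 + c^3/12


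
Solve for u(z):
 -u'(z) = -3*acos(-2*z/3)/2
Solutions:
 u(z) = C1 + 3*z*acos(-2*z/3)/2 + 3*sqrt(9 - 4*z^2)/4


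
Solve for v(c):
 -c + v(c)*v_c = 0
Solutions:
 v(c) = -sqrt(C1 + c^2)
 v(c) = sqrt(C1 + c^2)


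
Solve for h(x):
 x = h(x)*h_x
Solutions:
 h(x) = -sqrt(C1 + x^2)
 h(x) = sqrt(C1 + x^2)


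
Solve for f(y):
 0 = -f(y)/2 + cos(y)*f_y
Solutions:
 f(y) = C1*(sin(y) + 1)^(1/4)/(sin(y) - 1)^(1/4)


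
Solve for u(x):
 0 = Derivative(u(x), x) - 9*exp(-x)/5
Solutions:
 u(x) = C1 - 9*exp(-x)/5


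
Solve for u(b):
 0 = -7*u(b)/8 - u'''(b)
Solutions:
 u(b) = C3*exp(-7^(1/3)*b/2) + (C1*sin(sqrt(3)*7^(1/3)*b/4) + C2*cos(sqrt(3)*7^(1/3)*b/4))*exp(7^(1/3)*b/4)


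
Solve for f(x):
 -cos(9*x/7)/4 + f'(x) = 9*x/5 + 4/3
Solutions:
 f(x) = C1 + 9*x^2/10 + 4*x/3 + 7*sin(9*x/7)/36


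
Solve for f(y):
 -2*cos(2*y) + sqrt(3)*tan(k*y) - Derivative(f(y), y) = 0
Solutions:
 f(y) = C1 + sqrt(3)*Piecewise((-log(cos(k*y))/k, Ne(k, 0)), (0, True)) - sin(2*y)


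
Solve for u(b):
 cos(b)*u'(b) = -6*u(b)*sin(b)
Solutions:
 u(b) = C1*cos(b)^6


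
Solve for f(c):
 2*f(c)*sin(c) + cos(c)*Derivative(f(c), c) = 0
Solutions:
 f(c) = C1*cos(c)^2


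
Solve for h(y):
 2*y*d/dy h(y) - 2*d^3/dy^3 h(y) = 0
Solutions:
 h(y) = C1 + Integral(C2*airyai(y) + C3*airybi(y), y)


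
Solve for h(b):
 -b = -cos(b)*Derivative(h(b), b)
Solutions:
 h(b) = C1 + Integral(b/cos(b), b)


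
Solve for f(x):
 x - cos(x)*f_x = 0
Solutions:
 f(x) = C1 + Integral(x/cos(x), x)


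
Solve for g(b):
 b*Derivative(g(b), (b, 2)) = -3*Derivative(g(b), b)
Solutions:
 g(b) = C1 + C2/b^2


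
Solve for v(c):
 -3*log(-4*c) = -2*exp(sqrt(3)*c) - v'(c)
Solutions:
 v(c) = C1 + 3*c*log(-c) + 3*c*(-1 + 2*log(2)) - 2*sqrt(3)*exp(sqrt(3)*c)/3


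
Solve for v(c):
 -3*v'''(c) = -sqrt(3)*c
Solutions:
 v(c) = C1 + C2*c + C3*c^2 + sqrt(3)*c^4/72


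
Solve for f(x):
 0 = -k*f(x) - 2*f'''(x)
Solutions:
 f(x) = C1*exp(2^(2/3)*x*(-k)^(1/3)/2) + C2*exp(2^(2/3)*x*(-k)^(1/3)*(-1 + sqrt(3)*I)/4) + C3*exp(-2^(2/3)*x*(-k)^(1/3)*(1 + sqrt(3)*I)/4)


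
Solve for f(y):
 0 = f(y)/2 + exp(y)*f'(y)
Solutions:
 f(y) = C1*exp(exp(-y)/2)


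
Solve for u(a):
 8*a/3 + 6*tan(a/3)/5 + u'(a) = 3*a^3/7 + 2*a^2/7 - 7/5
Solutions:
 u(a) = C1 + 3*a^4/28 + 2*a^3/21 - 4*a^2/3 - 7*a/5 + 18*log(cos(a/3))/5


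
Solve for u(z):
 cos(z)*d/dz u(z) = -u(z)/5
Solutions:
 u(z) = C1*(sin(z) - 1)^(1/10)/(sin(z) + 1)^(1/10)


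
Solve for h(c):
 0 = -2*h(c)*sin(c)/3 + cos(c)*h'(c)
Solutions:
 h(c) = C1/cos(c)^(2/3)


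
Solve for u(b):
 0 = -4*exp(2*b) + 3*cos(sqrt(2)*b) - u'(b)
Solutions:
 u(b) = C1 - 2*exp(2*b) + 3*sqrt(2)*sin(sqrt(2)*b)/2


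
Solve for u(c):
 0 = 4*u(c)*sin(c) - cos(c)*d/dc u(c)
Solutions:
 u(c) = C1/cos(c)^4


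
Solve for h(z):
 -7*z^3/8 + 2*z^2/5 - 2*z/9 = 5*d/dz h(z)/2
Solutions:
 h(z) = C1 - 7*z^4/80 + 4*z^3/75 - 2*z^2/45


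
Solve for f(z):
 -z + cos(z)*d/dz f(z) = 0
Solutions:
 f(z) = C1 + Integral(z/cos(z), z)


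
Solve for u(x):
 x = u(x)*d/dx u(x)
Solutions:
 u(x) = -sqrt(C1 + x^2)
 u(x) = sqrt(C1 + x^2)


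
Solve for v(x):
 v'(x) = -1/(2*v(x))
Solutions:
 v(x) = -sqrt(C1 - x)
 v(x) = sqrt(C1 - x)


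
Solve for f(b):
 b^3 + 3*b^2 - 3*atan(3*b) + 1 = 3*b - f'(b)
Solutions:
 f(b) = C1 - b^4/4 - b^3 + 3*b^2/2 + 3*b*atan(3*b) - b - log(9*b^2 + 1)/2


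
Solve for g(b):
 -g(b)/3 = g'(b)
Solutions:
 g(b) = C1*exp(-b/3)


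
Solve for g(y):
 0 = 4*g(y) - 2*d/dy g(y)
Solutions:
 g(y) = C1*exp(2*y)


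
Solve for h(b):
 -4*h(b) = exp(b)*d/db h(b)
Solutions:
 h(b) = C1*exp(4*exp(-b))


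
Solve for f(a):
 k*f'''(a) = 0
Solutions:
 f(a) = C1 + C2*a + C3*a^2


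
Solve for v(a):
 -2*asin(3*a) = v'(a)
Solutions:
 v(a) = C1 - 2*a*asin(3*a) - 2*sqrt(1 - 9*a^2)/3


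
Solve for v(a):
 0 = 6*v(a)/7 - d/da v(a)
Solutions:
 v(a) = C1*exp(6*a/7)


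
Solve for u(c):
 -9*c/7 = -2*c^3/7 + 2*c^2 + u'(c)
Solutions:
 u(c) = C1 + c^4/14 - 2*c^3/3 - 9*c^2/14


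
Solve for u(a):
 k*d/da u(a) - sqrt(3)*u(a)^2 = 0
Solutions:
 u(a) = -k/(C1*k + sqrt(3)*a)


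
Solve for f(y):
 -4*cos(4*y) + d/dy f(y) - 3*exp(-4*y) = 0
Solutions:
 f(y) = C1 + sin(4*y) - 3*exp(-4*y)/4


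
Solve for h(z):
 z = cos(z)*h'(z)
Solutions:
 h(z) = C1 + Integral(z/cos(z), z)


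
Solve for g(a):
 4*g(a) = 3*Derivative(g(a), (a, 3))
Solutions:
 g(a) = C3*exp(6^(2/3)*a/3) + (C1*sin(2^(2/3)*3^(1/6)*a/2) + C2*cos(2^(2/3)*3^(1/6)*a/2))*exp(-6^(2/3)*a/6)


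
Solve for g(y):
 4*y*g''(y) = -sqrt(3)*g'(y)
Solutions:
 g(y) = C1 + C2*y^(1 - sqrt(3)/4)


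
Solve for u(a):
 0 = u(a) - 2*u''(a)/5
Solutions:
 u(a) = C1*exp(-sqrt(10)*a/2) + C2*exp(sqrt(10)*a/2)


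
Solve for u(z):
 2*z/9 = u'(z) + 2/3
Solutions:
 u(z) = C1 + z^2/9 - 2*z/3


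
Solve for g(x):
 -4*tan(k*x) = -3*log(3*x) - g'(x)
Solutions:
 g(x) = C1 - 3*x*log(x) - 3*x*log(3) + 3*x + 4*Piecewise((-log(cos(k*x))/k, Ne(k, 0)), (0, True))


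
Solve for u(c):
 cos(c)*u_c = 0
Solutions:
 u(c) = C1


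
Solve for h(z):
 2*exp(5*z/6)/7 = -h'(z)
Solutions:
 h(z) = C1 - 12*exp(5*z/6)/35


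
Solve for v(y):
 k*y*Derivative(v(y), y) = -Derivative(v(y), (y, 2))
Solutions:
 v(y) = Piecewise((-sqrt(2)*sqrt(pi)*C1*erf(sqrt(2)*sqrt(k)*y/2)/(2*sqrt(k)) - C2, (k > 0) | (k < 0)), (-C1*y - C2, True))


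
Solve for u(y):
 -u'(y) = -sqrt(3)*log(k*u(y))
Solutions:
 li(k*u(y))/k = C1 + sqrt(3)*y


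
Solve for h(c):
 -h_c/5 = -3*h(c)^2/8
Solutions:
 h(c) = -8/(C1 + 15*c)


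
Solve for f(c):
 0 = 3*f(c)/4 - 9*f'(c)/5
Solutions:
 f(c) = C1*exp(5*c/12)


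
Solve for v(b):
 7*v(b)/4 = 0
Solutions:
 v(b) = 0


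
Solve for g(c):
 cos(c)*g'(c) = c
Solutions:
 g(c) = C1 + Integral(c/cos(c), c)


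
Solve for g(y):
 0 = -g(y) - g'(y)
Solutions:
 g(y) = C1*exp(-y)


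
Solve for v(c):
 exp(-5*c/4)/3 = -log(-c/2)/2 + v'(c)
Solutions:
 v(c) = C1 + c*log(-c)/2 + c*(-1 - log(2))/2 - 4*exp(-5*c/4)/15


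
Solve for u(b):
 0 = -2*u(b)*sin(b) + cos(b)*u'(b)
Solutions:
 u(b) = C1/cos(b)^2


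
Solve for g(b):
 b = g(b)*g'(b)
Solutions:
 g(b) = -sqrt(C1 + b^2)
 g(b) = sqrt(C1 + b^2)


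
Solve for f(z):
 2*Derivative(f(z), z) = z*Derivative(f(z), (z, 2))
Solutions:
 f(z) = C1 + C2*z^3


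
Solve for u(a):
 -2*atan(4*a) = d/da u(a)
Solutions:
 u(a) = C1 - 2*a*atan(4*a) + log(16*a^2 + 1)/4


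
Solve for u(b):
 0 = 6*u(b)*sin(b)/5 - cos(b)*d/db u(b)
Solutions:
 u(b) = C1/cos(b)^(6/5)


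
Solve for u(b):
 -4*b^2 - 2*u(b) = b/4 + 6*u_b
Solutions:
 u(b) = C1*exp(-b/3) - 2*b^2 + 95*b/8 - 285/8


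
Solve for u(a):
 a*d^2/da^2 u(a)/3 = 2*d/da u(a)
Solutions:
 u(a) = C1 + C2*a^7


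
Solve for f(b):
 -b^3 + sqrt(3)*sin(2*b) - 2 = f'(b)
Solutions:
 f(b) = C1 - b^4/4 - 2*b - sqrt(3)*cos(2*b)/2


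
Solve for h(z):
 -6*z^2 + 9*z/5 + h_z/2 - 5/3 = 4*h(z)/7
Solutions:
 h(z) = C1*exp(8*z/7) - 21*z^2/2 - 609*z/40 - 15589/960


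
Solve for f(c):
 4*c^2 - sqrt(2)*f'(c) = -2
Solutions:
 f(c) = C1 + 2*sqrt(2)*c^3/3 + sqrt(2)*c


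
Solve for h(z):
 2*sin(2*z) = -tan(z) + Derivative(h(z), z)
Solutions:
 h(z) = C1 - log(cos(z)) - cos(2*z)


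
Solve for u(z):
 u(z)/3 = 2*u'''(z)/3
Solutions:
 u(z) = C3*exp(2^(2/3)*z/2) + (C1*sin(2^(2/3)*sqrt(3)*z/4) + C2*cos(2^(2/3)*sqrt(3)*z/4))*exp(-2^(2/3)*z/4)


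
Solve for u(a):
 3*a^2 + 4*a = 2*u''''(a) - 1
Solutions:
 u(a) = C1 + C2*a + C3*a^2 + C4*a^3 + a^6/240 + a^5/60 + a^4/48


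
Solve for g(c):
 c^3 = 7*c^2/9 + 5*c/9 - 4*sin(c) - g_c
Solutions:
 g(c) = C1 - c^4/4 + 7*c^3/27 + 5*c^2/18 + 4*cos(c)


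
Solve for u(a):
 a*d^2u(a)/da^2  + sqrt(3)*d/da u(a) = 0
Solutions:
 u(a) = C1 + C2*a^(1 - sqrt(3))


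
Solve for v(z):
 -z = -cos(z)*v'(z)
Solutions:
 v(z) = C1 + Integral(z/cos(z), z)


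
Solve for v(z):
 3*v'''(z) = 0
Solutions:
 v(z) = C1 + C2*z + C3*z^2


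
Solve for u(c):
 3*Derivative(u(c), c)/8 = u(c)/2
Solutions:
 u(c) = C1*exp(4*c/3)


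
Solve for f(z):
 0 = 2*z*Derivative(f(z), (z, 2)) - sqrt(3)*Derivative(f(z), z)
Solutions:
 f(z) = C1 + C2*z^(sqrt(3)/2 + 1)


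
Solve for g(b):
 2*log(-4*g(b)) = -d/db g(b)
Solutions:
 Integral(1/(log(-_y) + 2*log(2)), (_y, g(b)))/2 = C1 - b


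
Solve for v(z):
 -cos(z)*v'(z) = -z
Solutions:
 v(z) = C1 + Integral(z/cos(z), z)


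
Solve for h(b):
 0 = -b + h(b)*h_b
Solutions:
 h(b) = -sqrt(C1 + b^2)
 h(b) = sqrt(C1 + b^2)


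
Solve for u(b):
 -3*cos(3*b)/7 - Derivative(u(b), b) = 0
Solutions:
 u(b) = C1 - sin(3*b)/7


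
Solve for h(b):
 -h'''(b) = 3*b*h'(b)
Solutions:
 h(b) = C1 + Integral(C2*airyai(-3^(1/3)*b) + C3*airybi(-3^(1/3)*b), b)


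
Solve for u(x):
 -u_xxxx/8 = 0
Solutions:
 u(x) = C1 + C2*x + C3*x^2 + C4*x^3


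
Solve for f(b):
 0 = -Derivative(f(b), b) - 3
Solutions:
 f(b) = C1 - 3*b


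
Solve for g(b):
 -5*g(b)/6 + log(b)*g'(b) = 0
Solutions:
 g(b) = C1*exp(5*li(b)/6)


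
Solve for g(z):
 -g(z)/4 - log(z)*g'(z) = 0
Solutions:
 g(z) = C1*exp(-li(z)/4)


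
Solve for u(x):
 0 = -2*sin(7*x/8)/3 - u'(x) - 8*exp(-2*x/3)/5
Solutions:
 u(x) = C1 + 16*cos(7*x/8)/21 + 12*exp(-2*x/3)/5


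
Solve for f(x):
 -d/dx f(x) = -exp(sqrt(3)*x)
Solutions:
 f(x) = C1 + sqrt(3)*exp(sqrt(3)*x)/3


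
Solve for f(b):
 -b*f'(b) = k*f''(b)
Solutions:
 f(b) = C1 + C2*sqrt(k)*erf(sqrt(2)*b*sqrt(1/k)/2)


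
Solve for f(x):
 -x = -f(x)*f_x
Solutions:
 f(x) = -sqrt(C1 + x^2)
 f(x) = sqrt(C1 + x^2)


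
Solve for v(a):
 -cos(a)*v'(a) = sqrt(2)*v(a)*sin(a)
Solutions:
 v(a) = C1*cos(a)^(sqrt(2))


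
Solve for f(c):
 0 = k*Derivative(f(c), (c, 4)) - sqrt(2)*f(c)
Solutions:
 f(c) = C1*exp(-2^(1/8)*c*(1/k)^(1/4)) + C2*exp(2^(1/8)*c*(1/k)^(1/4)) + C3*exp(-2^(1/8)*I*c*(1/k)^(1/4)) + C4*exp(2^(1/8)*I*c*(1/k)^(1/4))


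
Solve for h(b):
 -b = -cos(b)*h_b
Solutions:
 h(b) = C1 + Integral(b/cos(b), b)


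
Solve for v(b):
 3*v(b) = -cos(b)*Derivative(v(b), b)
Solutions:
 v(b) = C1*(sin(b) - 1)^(3/2)/(sin(b) + 1)^(3/2)


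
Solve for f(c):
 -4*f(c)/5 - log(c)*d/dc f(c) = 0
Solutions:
 f(c) = C1*exp(-4*li(c)/5)


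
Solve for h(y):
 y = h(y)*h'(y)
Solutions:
 h(y) = -sqrt(C1 + y^2)
 h(y) = sqrt(C1 + y^2)


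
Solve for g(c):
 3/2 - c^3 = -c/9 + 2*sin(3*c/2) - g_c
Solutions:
 g(c) = C1 + c^4/4 - c^2/18 - 3*c/2 - 4*cos(3*c/2)/3


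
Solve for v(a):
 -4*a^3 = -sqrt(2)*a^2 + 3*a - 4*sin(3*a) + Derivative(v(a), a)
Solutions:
 v(a) = C1 - a^4 + sqrt(2)*a^3/3 - 3*a^2/2 - 4*cos(3*a)/3


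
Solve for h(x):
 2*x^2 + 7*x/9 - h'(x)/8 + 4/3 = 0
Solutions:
 h(x) = C1 + 16*x^3/3 + 28*x^2/9 + 32*x/3


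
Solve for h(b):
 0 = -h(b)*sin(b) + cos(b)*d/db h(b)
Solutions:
 h(b) = C1/cos(b)


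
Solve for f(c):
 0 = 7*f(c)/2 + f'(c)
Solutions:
 f(c) = C1*exp(-7*c/2)


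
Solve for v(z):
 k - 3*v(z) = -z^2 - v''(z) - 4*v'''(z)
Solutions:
 v(z) = C1*exp(-z*((36*sqrt(323) + 647)^(-1/3) + 2 + (36*sqrt(323) + 647)^(1/3))/24)*sin(sqrt(3)*z*(-(36*sqrt(323) + 647)^(1/3) + (36*sqrt(323) + 647)^(-1/3))/24) + C2*exp(-z*((36*sqrt(323) + 647)^(-1/3) + 2 + (36*sqrt(323) + 647)^(1/3))/24)*cos(sqrt(3)*z*(-(36*sqrt(323) + 647)^(1/3) + (36*sqrt(323) + 647)^(-1/3))/24) + C3*exp(z*(-1 + (36*sqrt(323) + 647)^(-1/3) + (36*sqrt(323) + 647)^(1/3))/12) + k/3 + z^2/3 + 2/9


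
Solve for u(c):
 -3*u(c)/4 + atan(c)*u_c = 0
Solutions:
 u(c) = C1*exp(3*Integral(1/atan(c), c)/4)


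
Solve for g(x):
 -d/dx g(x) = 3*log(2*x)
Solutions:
 g(x) = C1 - 3*x*log(x) - x*log(8) + 3*x


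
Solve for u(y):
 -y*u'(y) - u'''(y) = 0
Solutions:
 u(y) = C1 + Integral(C2*airyai(-y) + C3*airybi(-y), y)


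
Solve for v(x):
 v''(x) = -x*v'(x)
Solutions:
 v(x) = C1 + C2*erf(sqrt(2)*x/2)


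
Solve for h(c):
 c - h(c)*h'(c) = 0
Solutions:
 h(c) = -sqrt(C1 + c^2)
 h(c) = sqrt(C1 + c^2)


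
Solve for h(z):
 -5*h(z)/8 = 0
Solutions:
 h(z) = 0


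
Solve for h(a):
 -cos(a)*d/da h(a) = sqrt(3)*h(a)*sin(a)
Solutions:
 h(a) = C1*cos(a)^(sqrt(3))


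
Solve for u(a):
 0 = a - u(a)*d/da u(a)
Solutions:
 u(a) = -sqrt(C1 + a^2)
 u(a) = sqrt(C1 + a^2)


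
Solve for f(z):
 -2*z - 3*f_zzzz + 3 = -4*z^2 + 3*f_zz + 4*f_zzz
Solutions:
 f(z) = C1 + C2*z + z^4/9 - 19*z^3/27 + 107*z^2/54 + (C3*sin(sqrt(5)*z/3) + C4*cos(sqrt(5)*z/3))*exp(-2*z/3)


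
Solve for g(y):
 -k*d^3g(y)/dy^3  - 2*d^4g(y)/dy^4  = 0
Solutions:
 g(y) = C1 + C2*y + C3*y^2 + C4*exp(-k*y/2)


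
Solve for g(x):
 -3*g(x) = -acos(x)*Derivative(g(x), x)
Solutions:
 g(x) = C1*exp(3*Integral(1/acos(x), x))


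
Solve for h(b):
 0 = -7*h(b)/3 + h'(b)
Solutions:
 h(b) = C1*exp(7*b/3)


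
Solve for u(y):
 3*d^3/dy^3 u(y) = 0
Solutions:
 u(y) = C1 + C2*y + C3*y^2


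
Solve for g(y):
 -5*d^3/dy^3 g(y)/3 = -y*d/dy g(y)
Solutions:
 g(y) = C1 + Integral(C2*airyai(3^(1/3)*5^(2/3)*y/5) + C3*airybi(3^(1/3)*5^(2/3)*y/5), y)


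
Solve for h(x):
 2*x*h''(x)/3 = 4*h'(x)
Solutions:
 h(x) = C1 + C2*x^7


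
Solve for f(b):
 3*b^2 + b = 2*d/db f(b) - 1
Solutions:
 f(b) = C1 + b^3/2 + b^2/4 + b/2


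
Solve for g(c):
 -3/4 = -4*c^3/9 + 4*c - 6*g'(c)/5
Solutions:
 g(c) = C1 - 5*c^4/54 + 5*c^2/3 + 5*c/8


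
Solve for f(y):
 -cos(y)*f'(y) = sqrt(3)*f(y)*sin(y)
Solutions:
 f(y) = C1*cos(y)^(sqrt(3))


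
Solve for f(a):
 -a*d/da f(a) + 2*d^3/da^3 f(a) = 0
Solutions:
 f(a) = C1 + Integral(C2*airyai(2^(2/3)*a/2) + C3*airybi(2^(2/3)*a/2), a)


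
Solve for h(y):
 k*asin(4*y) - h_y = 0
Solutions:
 h(y) = C1 + k*(y*asin(4*y) + sqrt(1 - 16*y^2)/4)


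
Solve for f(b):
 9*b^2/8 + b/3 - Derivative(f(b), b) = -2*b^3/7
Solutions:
 f(b) = C1 + b^4/14 + 3*b^3/8 + b^2/6


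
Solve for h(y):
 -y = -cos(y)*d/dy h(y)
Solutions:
 h(y) = C1 + Integral(y/cos(y), y)


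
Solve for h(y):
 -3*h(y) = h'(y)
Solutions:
 h(y) = C1*exp(-3*y)


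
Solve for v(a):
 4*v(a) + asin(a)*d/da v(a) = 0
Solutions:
 v(a) = C1*exp(-4*Integral(1/asin(a), a))


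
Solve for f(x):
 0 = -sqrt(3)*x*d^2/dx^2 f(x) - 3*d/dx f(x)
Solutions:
 f(x) = C1 + C2*x^(1 - sqrt(3))


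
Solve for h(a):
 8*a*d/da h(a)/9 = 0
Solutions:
 h(a) = C1


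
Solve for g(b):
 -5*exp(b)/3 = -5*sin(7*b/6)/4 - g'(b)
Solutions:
 g(b) = C1 + 5*exp(b)/3 + 15*cos(7*b/6)/14


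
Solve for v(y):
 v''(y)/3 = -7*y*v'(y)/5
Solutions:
 v(y) = C1 + C2*erf(sqrt(210)*y/10)


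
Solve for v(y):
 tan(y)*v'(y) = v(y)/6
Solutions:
 v(y) = C1*sin(y)^(1/6)


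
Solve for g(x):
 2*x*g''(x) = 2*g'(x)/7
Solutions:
 g(x) = C1 + C2*x^(8/7)


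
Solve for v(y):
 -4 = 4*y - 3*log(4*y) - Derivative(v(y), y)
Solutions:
 v(y) = C1 + 2*y^2 - 3*y*log(y) - y*log(64) + 7*y


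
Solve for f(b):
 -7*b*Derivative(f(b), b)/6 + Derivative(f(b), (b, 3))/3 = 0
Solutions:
 f(b) = C1 + Integral(C2*airyai(2^(2/3)*7^(1/3)*b/2) + C3*airybi(2^(2/3)*7^(1/3)*b/2), b)


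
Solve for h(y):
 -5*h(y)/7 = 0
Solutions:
 h(y) = 0


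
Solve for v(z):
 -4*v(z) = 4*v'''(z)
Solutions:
 v(z) = C3*exp(-z) + (C1*sin(sqrt(3)*z/2) + C2*cos(sqrt(3)*z/2))*exp(z/2)


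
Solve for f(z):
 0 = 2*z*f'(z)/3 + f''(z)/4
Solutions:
 f(z) = C1 + C2*erf(2*sqrt(3)*z/3)


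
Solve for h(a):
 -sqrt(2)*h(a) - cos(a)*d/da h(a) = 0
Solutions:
 h(a) = C1*(sin(a) - 1)^(sqrt(2)/2)/(sin(a) + 1)^(sqrt(2)/2)


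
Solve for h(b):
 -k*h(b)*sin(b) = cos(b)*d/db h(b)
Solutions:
 h(b) = C1*exp(k*log(cos(b)))


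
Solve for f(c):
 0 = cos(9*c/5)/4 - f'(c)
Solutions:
 f(c) = C1 + 5*sin(9*c/5)/36


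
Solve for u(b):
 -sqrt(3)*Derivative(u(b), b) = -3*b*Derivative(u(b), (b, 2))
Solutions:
 u(b) = C1 + C2*b^(sqrt(3)/3 + 1)


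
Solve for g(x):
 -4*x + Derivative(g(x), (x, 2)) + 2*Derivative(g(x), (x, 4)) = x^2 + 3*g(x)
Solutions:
 g(x) = C1*exp(-x) + C2*exp(x) + C3*sin(sqrt(6)*x/2) + C4*cos(sqrt(6)*x/2) - x^2/3 - 4*x/3 - 2/9


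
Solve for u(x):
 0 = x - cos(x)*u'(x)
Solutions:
 u(x) = C1 + Integral(x/cos(x), x)


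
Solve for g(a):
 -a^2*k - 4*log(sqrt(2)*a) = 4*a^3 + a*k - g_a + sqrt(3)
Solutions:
 g(a) = C1 + a^4 + a^3*k/3 + a^2*k/2 + 4*a*log(a) - 4*a + a*log(4) + sqrt(3)*a


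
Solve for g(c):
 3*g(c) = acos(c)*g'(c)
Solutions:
 g(c) = C1*exp(3*Integral(1/acos(c), c))


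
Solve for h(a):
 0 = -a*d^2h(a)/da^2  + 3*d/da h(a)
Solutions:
 h(a) = C1 + C2*a^4


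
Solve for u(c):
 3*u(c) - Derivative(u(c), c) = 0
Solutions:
 u(c) = C1*exp(3*c)


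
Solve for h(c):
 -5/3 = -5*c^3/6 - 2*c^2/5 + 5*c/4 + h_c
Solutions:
 h(c) = C1 + 5*c^4/24 + 2*c^3/15 - 5*c^2/8 - 5*c/3


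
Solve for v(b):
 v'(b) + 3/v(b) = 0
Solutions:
 v(b) = -sqrt(C1 - 6*b)
 v(b) = sqrt(C1 - 6*b)


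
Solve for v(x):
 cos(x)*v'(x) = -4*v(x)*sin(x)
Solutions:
 v(x) = C1*cos(x)^4


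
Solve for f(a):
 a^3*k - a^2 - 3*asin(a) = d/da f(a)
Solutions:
 f(a) = C1 + a^4*k/4 - a^3/3 - 3*a*asin(a) - 3*sqrt(1 - a^2)


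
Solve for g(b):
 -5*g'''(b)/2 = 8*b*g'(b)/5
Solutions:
 g(b) = C1 + Integral(C2*airyai(-2*10^(1/3)*b/5) + C3*airybi(-2*10^(1/3)*b/5), b)


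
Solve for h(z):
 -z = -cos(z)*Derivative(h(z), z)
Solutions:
 h(z) = C1 + Integral(z/cos(z), z)


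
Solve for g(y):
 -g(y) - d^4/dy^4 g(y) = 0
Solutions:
 g(y) = (C1*sin(sqrt(2)*y/2) + C2*cos(sqrt(2)*y/2))*exp(-sqrt(2)*y/2) + (C3*sin(sqrt(2)*y/2) + C4*cos(sqrt(2)*y/2))*exp(sqrt(2)*y/2)


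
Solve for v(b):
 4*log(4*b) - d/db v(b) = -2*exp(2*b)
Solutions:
 v(b) = C1 + 4*b*log(b) + 4*b*(-1 + 2*log(2)) + exp(2*b)


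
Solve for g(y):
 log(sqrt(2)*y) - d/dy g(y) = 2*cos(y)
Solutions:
 g(y) = C1 + y*log(y) - y + y*log(2)/2 - 2*sin(y)


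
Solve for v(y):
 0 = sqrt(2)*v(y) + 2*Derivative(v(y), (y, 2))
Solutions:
 v(y) = C1*sin(2^(3/4)*y/2) + C2*cos(2^(3/4)*y/2)


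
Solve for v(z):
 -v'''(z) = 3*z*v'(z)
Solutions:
 v(z) = C1 + Integral(C2*airyai(-3^(1/3)*z) + C3*airybi(-3^(1/3)*z), z)


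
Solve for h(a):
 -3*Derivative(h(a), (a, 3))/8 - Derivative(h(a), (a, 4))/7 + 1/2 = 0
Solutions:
 h(a) = C1 + C2*a + C3*a^2 + C4*exp(-21*a/8) + 2*a^3/9


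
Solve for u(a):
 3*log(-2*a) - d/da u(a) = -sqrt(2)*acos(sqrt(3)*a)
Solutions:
 u(a) = C1 + 3*a*log(-a) - 3*a + 3*a*log(2) + sqrt(2)*(a*acos(sqrt(3)*a) - sqrt(3)*sqrt(1 - 3*a^2)/3)


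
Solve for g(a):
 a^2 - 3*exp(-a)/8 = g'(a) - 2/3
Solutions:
 g(a) = C1 + a^3/3 + 2*a/3 + 3*exp(-a)/8


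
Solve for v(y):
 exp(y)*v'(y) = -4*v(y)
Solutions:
 v(y) = C1*exp(4*exp(-y))


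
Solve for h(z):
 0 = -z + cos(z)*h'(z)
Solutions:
 h(z) = C1 + Integral(z/cos(z), z)


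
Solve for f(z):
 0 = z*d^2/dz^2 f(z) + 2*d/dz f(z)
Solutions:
 f(z) = C1 + C2/z


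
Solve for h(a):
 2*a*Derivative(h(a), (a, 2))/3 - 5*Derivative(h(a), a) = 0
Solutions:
 h(a) = C1 + C2*a^(17/2)


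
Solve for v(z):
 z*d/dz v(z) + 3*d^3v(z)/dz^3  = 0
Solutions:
 v(z) = C1 + Integral(C2*airyai(-3^(2/3)*z/3) + C3*airybi(-3^(2/3)*z/3), z)


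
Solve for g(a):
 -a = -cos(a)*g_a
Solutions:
 g(a) = C1 + Integral(a/cos(a), a)


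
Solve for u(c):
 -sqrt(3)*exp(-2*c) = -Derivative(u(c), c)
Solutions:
 u(c) = C1 - sqrt(3)*exp(-2*c)/2


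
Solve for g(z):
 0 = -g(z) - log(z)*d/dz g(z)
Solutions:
 g(z) = C1*exp(-li(z))


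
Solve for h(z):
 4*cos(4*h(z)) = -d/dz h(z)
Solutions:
 h(z) = -asin((C1 + exp(32*z))/(C1 - exp(32*z)))/4 + pi/4
 h(z) = asin((C1 + exp(32*z))/(C1 - exp(32*z)))/4


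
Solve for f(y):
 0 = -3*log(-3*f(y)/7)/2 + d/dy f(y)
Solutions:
 -2*Integral(1/(log(-_y) - log(7) + log(3)), (_y, f(y)))/3 = C1 - y


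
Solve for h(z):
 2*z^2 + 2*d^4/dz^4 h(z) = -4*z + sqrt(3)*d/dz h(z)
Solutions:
 h(z) = C1 + C4*exp(2^(2/3)*3^(1/6)*z/2) + 2*sqrt(3)*z^3/9 + 2*sqrt(3)*z^2/3 + (C2*sin(6^(2/3)*z/4) + C3*cos(6^(2/3)*z/4))*exp(-2^(2/3)*3^(1/6)*z/4)


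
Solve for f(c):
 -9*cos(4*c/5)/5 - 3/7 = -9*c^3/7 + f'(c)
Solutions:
 f(c) = C1 + 9*c^4/28 - 3*c/7 - 9*sin(4*c/5)/4


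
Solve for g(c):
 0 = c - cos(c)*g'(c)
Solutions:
 g(c) = C1 + Integral(c/cos(c), c)


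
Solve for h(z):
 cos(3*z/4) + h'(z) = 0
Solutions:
 h(z) = C1 - 4*sin(3*z/4)/3


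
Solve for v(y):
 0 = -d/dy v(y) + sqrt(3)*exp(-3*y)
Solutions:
 v(y) = C1 - sqrt(3)*exp(-3*y)/3


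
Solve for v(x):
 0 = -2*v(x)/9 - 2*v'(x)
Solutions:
 v(x) = C1*exp(-x/9)


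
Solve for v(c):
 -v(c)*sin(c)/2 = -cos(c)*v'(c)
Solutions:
 v(c) = C1/sqrt(cos(c))


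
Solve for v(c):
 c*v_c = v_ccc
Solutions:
 v(c) = C1 + Integral(C2*airyai(c) + C3*airybi(c), c)


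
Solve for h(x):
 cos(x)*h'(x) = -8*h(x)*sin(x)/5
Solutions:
 h(x) = C1*cos(x)^(8/5)


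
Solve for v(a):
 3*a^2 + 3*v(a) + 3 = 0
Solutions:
 v(a) = -a^2 - 1


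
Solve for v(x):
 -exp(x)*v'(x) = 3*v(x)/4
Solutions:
 v(x) = C1*exp(3*exp(-x)/4)


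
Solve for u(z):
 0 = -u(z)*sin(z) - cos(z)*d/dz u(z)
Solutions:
 u(z) = C1*cos(z)


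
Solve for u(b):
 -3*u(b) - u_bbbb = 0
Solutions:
 u(b) = (C1*sin(sqrt(2)*3^(1/4)*b/2) + C2*cos(sqrt(2)*3^(1/4)*b/2))*exp(-sqrt(2)*3^(1/4)*b/2) + (C3*sin(sqrt(2)*3^(1/4)*b/2) + C4*cos(sqrt(2)*3^(1/4)*b/2))*exp(sqrt(2)*3^(1/4)*b/2)
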